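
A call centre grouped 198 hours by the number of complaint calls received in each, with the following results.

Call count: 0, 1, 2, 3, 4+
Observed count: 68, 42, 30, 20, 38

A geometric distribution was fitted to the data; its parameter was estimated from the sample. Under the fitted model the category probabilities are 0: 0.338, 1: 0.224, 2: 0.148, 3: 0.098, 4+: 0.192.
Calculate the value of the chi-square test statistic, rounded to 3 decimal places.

Expected counts E_i = n·p_i: 198×0.338 = 66.924, 198×0.224 = 44.352, 198×0.148 = 29.304, 198×0.098 = 19.404, 198×0.192 = 38.016.
χ² = (68−66.924)²/66.924 + (42−44.352)²/44.352 + (30−29.304)²/29.304 + (20−19.404)²/19.404 + (38−38.016)²/38.016
   = 0.0173 + 0.1247 + 0.0165 + 0.0183 + 0.0000
Sum = 0.177

0.177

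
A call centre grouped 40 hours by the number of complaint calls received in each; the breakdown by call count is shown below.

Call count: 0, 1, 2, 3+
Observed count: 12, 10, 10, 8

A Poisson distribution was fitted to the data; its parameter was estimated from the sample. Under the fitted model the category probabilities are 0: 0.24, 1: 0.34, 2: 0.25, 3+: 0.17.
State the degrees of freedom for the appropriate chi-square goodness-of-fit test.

There are k = 4 categories and 1 parameter estimated from the data, so df = 4 − 1 − 1 = 2.

2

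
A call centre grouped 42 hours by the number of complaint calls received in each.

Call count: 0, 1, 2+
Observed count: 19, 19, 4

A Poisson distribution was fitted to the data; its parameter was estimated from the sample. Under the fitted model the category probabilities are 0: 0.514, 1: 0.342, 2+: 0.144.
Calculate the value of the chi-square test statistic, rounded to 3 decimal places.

Expected counts E_i = n·p_i: 42×0.514 = 21.588, 42×0.342 = 14.364, 42×0.144 = 6.048.
0: (19 − 21.588)²/21.588 = 6.697744/21.588 = 0.3103
1: (19 − 14.364)²/14.364 = 21.492496/14.364 = 1.4963
2+: (4 − 6.048)²/6.048 = 4.194304/6.048 = 0.6935
Sum = 2.500

2.500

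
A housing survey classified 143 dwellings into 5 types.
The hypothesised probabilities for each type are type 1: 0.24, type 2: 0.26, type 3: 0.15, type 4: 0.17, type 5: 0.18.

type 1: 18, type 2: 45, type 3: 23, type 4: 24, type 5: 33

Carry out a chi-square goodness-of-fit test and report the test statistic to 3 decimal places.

11.569

Expected counts E_i = n·p_i: 143×0.24 = 34.32, 143×0.26 = 37.18, 143×0.15 = 21.45, 143×0.17 = 24.31, 143×0.18 = 25.74.
χ² = (18−34.32)²/34.32 + (45−37.18)²/37.18 + (23−21.45)²/21.45 + (24−24.31)²/24.31 + (33−25.74)²/25.74
   = 7.7606 + 1.6448 + 0.1120 + 0.0040 + 2.0477
Sum = 11.569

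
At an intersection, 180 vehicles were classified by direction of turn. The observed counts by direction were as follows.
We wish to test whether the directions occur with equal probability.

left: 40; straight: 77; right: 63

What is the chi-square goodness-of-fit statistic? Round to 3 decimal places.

Expected count for each of the 3 categories: 180/3 = 60.
cat           O        E   (O−E)²/E
left         40       60     6.6667
straight     77       60     4.8167
right        63       60     0.1500
Sum = 11.633

11.633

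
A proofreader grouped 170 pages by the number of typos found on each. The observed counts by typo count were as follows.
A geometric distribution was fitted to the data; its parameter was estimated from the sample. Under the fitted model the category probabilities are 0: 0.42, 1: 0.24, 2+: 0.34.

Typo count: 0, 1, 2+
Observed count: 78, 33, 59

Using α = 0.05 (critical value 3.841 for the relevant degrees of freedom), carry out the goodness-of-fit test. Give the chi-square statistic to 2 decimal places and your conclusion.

Expected counts E_i = n·p_i: 170×0.42 = 71.4, 170×0.24 = 40.8, 170×0.34 = 57.8.
cat         O        E   (O−E)²/E
0          78     71.4      0.610
1          33     40.8      1.491
2+         59     57.8      0.025
Sum = 2.13
df = 1. Since 2.13 < 3.841, we do not reject H₀.

2.13; do not reject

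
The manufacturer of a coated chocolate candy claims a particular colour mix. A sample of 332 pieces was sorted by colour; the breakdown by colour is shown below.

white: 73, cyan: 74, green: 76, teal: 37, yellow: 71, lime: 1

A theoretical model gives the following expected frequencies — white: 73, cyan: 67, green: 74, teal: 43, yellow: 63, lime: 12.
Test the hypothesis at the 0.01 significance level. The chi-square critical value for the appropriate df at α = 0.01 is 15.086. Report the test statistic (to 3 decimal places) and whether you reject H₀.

12.722; do not reject

cat         O        E   (O−E)²/E
white      73       73     0.0000
cyan       74       67     0.7313
green      76       74     0.0541
teal       37       43     0.8372
yellow     71       63     1.0159
lime        1       12    10.0833
Sum = 12.722
df = 5. Since 12.722 < 15.086, we do not reject H₀.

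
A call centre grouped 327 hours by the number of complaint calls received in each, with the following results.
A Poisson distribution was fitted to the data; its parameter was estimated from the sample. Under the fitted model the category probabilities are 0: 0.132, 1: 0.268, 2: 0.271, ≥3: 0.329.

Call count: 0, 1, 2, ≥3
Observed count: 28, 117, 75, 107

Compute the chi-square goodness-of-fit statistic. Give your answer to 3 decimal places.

17.262

Expected counts E_i = n·p_i: 327×0.132 = 43.164, 327×0.268 = 87.636, 327×0.271 = 88.617, 327×0.329 = 107.583.
0: (28 − 43.164)²/43.164 = 229.946896/43.164 = 5.3273
1: (117 − 87.636)²/87.636 = 862.244496/87.636 = 9.8389
2: (75 − 88.617)²/88.617 = 185.422689/88.617 = 2.0924
≥3: (107 − 107.583)²/107.583 = 0.339889/107.583 = 0.0032
Sum = 17.262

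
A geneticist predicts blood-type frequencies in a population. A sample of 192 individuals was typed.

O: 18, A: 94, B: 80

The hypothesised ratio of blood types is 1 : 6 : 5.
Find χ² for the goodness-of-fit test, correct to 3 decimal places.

Ratio total = 12. Expected counts: 192×1/12 = 16, 192×6/12 = 96, 192×5/12 = 80.
cat         O        E   (O−E)²/E
O          18       16     0.2500
A          94       96     0.0417
B          80       80     0.0000
Sum = 0.292

0.292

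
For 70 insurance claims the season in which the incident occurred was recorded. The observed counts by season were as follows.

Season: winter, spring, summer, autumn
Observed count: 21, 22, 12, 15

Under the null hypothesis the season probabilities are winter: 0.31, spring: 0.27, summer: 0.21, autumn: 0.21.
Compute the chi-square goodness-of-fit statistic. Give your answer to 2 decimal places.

1.03

Expected counts E_i = n·p_i: 70×0.31 = 21.7, 70×0.27 = 18.9, 70×0.21 = 14.7, 70×0.21 = 14.7.
cat         O        E   (O−E)²/E
winter     21     21.7      0.023
spring     22     18.9      0.508
summer     12     14.7      0.496
autumn     15     14.7      0.006
Sum = 1.03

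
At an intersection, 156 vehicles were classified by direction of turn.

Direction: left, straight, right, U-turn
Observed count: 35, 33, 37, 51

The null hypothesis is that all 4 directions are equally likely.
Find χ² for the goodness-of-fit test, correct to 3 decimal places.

Expected count for each of the 4 categories: 156/4 = 39.
left: (35 − 39)²/39 = 16/39 = 0.4103
straight: (33 − 39)²/39 = 36/39 = 0.9231
right: (37 − 39)²/39 = 4/39 = 0.1026
U-turn: (51 − 39)²/39 = 144/39 = 3.6923
Sum = 5.128

5.128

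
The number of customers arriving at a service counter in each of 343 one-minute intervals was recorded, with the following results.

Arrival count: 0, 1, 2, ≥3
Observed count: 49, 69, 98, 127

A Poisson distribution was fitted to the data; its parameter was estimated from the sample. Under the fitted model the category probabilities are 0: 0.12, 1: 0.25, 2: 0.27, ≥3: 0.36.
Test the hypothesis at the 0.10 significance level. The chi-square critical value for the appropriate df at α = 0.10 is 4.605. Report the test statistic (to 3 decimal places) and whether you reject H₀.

Expected counts E_i = n·p_i: 343×0.12 = 41.16, 343×0.25 = 85.75, 343×0.27 = 92.61, 343×0.36 = 123.48.
0: (49 − 41.16)²/41.16 = 61.4656/41.16 = 1.4933
1: (69 − 85.75)²/85.75 = 280.5625/85.75 = 3.2719
2: (98 − 92.61)²/92.61 = 29.0521/92.61 = 0.3137
≥3: (127 − 123.48)²/123.48 = 12.3904/123.48 = 0.1003
Sum = 5.179
df = 2. Since 5.179 > 4.605, we reject H₀.

5.179; reject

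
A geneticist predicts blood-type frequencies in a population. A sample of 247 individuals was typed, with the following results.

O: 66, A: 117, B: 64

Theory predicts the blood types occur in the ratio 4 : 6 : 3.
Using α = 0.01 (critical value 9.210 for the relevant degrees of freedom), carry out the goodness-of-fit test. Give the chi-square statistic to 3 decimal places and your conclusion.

2.254; do not reject

Ratio total = 13. Expected counts: 247×4/13 = 76, 247×6/13 = 114, 247×3/13 = 57.
O: (66 − 76)²/76 = 100/76 = 1.3158
A: (117 − 114)²/114 = 9/114 = 0.0789
B: (64 − 57)²/57 = 49/57 = 0.8596
Sum = 2.254
df = 2. Since 2.254 < 9.210, we do not reject H₀.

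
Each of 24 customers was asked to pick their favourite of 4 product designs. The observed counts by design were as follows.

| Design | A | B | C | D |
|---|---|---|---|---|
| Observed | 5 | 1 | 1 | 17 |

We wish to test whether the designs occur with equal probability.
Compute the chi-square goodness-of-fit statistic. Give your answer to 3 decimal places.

28.667

Expected count for each of the 4 categories: 24/4 = 6.
cat         O        E   (O−E)²/E
A           5        6     0.1667
B           1        6     4.1667
C           1        6     4.1667
D          17        6    20.1667
Sum = 28.667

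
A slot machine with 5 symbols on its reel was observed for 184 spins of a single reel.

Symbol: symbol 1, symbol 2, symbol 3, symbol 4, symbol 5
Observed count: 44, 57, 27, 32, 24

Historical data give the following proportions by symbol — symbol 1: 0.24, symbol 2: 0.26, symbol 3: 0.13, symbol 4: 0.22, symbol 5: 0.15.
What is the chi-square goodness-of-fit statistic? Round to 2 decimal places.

Expected counts E_i = n·p_i: 184×0.24 = 44.16, 184×0.26 = 47.84, 184×0.13 = 23.92, 184×0.22 = 40.48, 184×0.15 = 27.6.
symbol 1: (44 − 44.16)²/44.16 = 0.0256/44.16 = 0.001
symbol 2: (57 − 47.84)²/47.84 = 83.9056/47.84 = 1.754
symbol 3: (27 − 23.92)²/23.92 = 9.4864/23.92 = 0.397
symbol 4: (32 − 40.48)²/40.48 = 71.9104/40.48 = 1.776
symbol 5: (24 − 27.6)²/27.6 = 12.96/27.6 = 0.470
Sum = 4.40

4.40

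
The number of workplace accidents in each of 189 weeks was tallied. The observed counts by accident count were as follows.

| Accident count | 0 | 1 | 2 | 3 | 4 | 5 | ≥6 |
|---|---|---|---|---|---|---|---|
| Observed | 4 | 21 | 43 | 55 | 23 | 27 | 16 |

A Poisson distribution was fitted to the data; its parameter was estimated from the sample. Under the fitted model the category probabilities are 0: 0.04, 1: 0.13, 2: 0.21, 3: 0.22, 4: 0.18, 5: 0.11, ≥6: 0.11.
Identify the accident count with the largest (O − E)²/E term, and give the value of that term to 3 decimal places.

3, 4.331

Expected counts E_i = n·p_i: 189×0.04 = 7.56, 189×0.13 = 24.57, 189×0.21 = 39.69, 189×0.22 = 41.58, 189×0.18 = 34.02, 189×0.11 = 20.79, 189×0.11 = 20.79.
cat         O        E   (O−E)²/E
0           4     7.56     1.6764
1          21    24.57     0.5187
2          43    39.69     0.2760
3          55    41.58     4.3313
4          23    34.02     3.5697
5          27    20.79     1.8549
≥6         16    20.79     1.1036
The largest term is for 3: 4.331.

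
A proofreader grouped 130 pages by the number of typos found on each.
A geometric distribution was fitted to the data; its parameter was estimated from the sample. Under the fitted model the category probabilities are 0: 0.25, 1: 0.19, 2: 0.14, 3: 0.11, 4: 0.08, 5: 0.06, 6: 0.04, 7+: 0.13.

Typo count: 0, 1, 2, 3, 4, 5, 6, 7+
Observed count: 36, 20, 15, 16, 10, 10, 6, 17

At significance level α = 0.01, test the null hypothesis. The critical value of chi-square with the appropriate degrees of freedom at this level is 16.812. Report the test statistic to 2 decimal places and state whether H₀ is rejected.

Expected counts E_i = n·p_i: 130×0.25 = 32.5, 130×0.19 = 24.7, 130×0.14 = 18.2, 130×0.11 = 14.3, 130×0.08 = 10.4, 130×0.06 = 7.8, 130×0.04 = 5.2, 130×0.13 = 16.9.
χ² = (36−32.5)²/32.5 + (20−24.7)²/24.7 + (15−18.2)²/18.2 + (16−14.3)²/14.3 + (10−10.4)²/10.4 + (10−7.8)²/7.8 + (6−5.2)²/5.2 + (17−16.9)²/16.9
   = 0.377 + 0.894 + 0.563 + 0.202 + 0.015 + 0.621 + 0.123 + 0.001
Sum = 2.80
df = 6. Since 2.80 < 16.812, we do not reject H₀.

2.80; do not reject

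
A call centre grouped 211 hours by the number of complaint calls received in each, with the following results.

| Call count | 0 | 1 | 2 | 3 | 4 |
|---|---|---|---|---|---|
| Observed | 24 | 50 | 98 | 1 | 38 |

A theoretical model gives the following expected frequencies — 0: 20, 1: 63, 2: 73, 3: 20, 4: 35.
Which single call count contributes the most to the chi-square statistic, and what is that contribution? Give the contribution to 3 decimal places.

cat         O        E   (O−E)²/E
0          24       20     0.8000
1          50       63     2.6825
2          98       73     8.5616
3           1       20    18.0500
4          38       35     0.2571
The largest term is for 3: 18.050.

3, 18.050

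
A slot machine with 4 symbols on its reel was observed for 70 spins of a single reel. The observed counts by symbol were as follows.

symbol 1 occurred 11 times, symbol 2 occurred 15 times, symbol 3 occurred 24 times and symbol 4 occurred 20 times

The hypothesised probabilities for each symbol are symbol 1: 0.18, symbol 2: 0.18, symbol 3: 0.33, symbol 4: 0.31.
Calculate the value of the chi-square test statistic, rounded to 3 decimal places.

0.829

Expected counts E_i = n·p_i: 70×0.18 = 12.6, 70×0.18 = 12.6, 70×0.33 = 23.1, 70×0.31 = 21.7.
χ² = (11−12.6)²/12.6 + (15−12.6)²/12.6 + (24−23.1)²/23.1 + (20−21.7)²/21.7
   = 0.2032 + 0.4571 + 0.0351 + 0.1332
Sum = 0.829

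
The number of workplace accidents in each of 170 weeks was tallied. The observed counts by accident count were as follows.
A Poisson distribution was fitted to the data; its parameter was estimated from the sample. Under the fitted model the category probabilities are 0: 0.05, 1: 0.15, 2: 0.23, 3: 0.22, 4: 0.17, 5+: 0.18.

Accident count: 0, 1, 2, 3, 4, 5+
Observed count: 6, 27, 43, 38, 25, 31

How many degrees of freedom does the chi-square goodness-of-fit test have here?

There are k = 6 categories and 1 parameter estimated from the data, so df = 6 − 1 − 1 = 4.

4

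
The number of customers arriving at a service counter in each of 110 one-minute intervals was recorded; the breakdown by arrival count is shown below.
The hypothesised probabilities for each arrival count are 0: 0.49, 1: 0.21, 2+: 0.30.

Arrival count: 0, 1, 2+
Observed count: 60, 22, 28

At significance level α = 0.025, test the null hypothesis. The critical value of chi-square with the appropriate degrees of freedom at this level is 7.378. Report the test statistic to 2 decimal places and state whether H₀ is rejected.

Expected counts E_i = n·p_i: 110×0.49 = 53.9, 110×0.21 = 23.1, 110×0.30 = 33.
χ² = (60−53.9)²/53.9 + (22−23.1)²/23.1 + (28−33)²/33
   = 0.690 + 0.052 + 0.758
Sum = 1.50
df = 2. Since 1.50 < 7.378, we do not reject H₀.

1.50; do not reject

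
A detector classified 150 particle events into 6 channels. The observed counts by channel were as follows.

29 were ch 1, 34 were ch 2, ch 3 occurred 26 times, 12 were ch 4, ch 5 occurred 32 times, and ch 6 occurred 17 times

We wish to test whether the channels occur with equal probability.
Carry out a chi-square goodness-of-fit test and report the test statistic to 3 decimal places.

Expected count for each of the 6 categories: 150/6 = 25.
cat         O        E   (O−E)²/E
ch 1       29       25     0.6400
ch 2       34       25     3.2400
ch 3       26       25     0.0400
ch 4       12       25     6.7600
ch 5       32       25     1.9600
ch 6       17       25     2.5600
Sum = 15.200

15.200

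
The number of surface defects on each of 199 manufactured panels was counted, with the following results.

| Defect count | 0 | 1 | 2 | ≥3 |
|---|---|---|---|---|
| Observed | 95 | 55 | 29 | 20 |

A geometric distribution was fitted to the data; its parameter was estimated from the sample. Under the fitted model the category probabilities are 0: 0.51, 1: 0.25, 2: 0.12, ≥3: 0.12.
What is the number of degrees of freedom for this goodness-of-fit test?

2

There are k = 4 categories and 1 parameter estimated from the data, so df = 4 − 1 − 1 = 2.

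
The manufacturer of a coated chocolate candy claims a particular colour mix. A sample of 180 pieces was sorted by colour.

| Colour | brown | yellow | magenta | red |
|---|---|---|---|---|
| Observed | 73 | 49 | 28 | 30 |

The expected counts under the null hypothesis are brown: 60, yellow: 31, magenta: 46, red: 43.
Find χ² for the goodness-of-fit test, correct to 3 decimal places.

24.242

brown: (73 − 60)²/60 = 169/60 = 2.8167
yellow: (49 − 31)²/31 = 324/31 = 10.4516
magenta: (28 − 46)²/46 = 324/46 = 7.0435
red: (30 − 43)²/43 = 169/43 = 3.9302
Sum = 24.242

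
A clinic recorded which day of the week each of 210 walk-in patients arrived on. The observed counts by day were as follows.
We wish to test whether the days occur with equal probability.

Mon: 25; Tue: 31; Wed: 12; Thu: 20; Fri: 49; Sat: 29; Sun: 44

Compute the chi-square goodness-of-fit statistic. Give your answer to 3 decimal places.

Expected count for each of the 7 categories: 210/7 = 30.
cat         O        E   (O−E)²/E
Mon        25       30     0.8333
Tue        31       30     0.0333
Wed        12       30    10.8000
Thu        20       30     3.3333
Fri        49       30    12.0333
Sat        29       30     0.0333
Sun        44       30     6.5333
Sum = 33.600

33.600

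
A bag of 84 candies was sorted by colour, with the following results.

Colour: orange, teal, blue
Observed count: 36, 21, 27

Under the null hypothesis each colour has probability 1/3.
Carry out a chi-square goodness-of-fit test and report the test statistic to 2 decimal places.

Under H₀ each category has probability 1/3, so each expected count is 84/3 = 28.
orange: (36 − 28)²/28 = 64/28 = 2.286
teal: (21 − 28)²/28 = 49/28 = 1.750
blue: (27 − 28)²/28 = 1/28 = 0.036
Sum = 4.07

4.07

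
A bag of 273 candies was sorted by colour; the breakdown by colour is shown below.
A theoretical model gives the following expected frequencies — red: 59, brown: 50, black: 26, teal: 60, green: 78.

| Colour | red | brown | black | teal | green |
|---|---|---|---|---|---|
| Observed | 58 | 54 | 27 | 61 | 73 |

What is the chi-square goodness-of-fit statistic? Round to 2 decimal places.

0.71

cat         O        E   (O−E)²/E
red        58       59      0.017
brown      54       50      0.320
black      27       26      0.038
teal       61       60      0.017
green      73       78      0.321
Sum = 0.71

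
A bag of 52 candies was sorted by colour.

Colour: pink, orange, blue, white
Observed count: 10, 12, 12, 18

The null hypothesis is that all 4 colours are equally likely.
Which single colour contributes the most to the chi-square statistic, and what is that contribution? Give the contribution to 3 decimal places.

white, 1.923

Under H₀ each category has probability 1/4, so each expected count is 52/4 = 13.
cat         O        E   (O−E)²/E
pink       10       13     0.6923
orange     12       13     0.0769
blue       12       13     0.0769
white      18       13     1.9231
The largest term is for white: 1.923.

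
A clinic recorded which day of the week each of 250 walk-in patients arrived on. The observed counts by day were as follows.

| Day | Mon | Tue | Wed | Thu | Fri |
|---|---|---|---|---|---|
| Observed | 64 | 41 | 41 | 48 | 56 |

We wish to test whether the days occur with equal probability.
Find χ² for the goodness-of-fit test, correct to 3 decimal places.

Under H₀ each category has probability 1/5, so each expected count is 250/5 = 50.
cat         O        E   (O−E)²/E
Mon        64       50     3.9200
Tue        41       50     1.6200
Wed        41       50     1.6200
Thu        48       50     0.0800
Fri        56       50     0.7200
Sum = 7.960

7.960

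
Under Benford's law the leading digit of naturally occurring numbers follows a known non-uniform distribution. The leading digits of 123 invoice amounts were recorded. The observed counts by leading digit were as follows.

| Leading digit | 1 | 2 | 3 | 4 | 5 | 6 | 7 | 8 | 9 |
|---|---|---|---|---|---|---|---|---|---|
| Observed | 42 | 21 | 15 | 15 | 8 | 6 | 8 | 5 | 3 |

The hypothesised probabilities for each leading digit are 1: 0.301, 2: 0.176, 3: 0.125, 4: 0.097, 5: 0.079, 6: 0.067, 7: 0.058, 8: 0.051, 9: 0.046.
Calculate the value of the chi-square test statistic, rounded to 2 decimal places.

4.01

Expected counts E_i = n·p_i: 123×0.301 = 37.023, 123×0.176 = 21.648, 123×0.125 = 15.375, 123×0.097 = 11.931, 123×0.079 = 9.717, 123×0.067 = 8.241, 123×0.058 = 7.134, 123×0.051 = 6.273, 123×0.046 = 5.658.
χ² = (42−37.023)²/37.023 + (21−21.648)²/21.648 + (15−15.375)²/15.375 + (15−11.931)²/11.931 + (8−9.717)²/9.717 + (6−8.241)²/8.241 + (8−7.134)²/7.134 + (5−6.273)²/6.273 + (3−5.658)²/5.658
   = 0.669 + 0.019 + 0.009 + 0.789 + 0.303 + 0.609 + 0.105 + 0.258 + 1.249
Sum = 4.01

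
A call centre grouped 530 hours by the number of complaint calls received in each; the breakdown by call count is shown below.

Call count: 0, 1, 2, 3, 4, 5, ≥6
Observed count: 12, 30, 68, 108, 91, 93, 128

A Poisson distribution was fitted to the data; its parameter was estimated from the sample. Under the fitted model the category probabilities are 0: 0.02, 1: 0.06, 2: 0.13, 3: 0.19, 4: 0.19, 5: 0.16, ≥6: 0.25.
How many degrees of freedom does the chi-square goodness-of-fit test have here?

There are k = 7 categories and 1 parameter estimated from the data, so df = 7 − 1 − 1 = 5.

5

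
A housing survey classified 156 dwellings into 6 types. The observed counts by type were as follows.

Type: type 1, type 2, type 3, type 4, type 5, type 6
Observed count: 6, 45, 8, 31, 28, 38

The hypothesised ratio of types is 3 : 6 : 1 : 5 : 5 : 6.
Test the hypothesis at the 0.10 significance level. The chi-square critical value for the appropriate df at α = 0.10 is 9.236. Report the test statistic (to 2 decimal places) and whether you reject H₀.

Ratio total = 26. Expected counts: 156×3/26 = 18, 156×6/26 = 36, 156×1/26 = 6, 156×5/26 = 30, 156×5/26 = 30, 156×6/26 = 36.
cat         O        E   (O−E)²/E
type 1      6       18      8.000
type 2     45       36      2.250
type 3      8        6      0.667
type 4     31       30      0.033
type 5     28       30      0.133
type 6     38       36      0.111
Sum = 11.19
df = 5. Since 11.19 > 9.236, we reject H₀.

11.19; reject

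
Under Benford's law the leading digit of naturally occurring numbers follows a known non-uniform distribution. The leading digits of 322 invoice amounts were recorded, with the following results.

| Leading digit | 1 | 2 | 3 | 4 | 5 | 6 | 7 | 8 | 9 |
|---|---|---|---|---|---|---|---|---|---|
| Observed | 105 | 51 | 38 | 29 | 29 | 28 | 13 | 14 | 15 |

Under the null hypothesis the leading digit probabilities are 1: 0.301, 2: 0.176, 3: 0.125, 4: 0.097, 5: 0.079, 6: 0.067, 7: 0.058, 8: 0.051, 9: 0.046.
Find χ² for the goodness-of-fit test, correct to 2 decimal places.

6.02

Expected counts E_i = n·p_i: 322×0.301 = 96.922, 322×0.176 = 56.672, 322×0.125 = 40.25, 322×0.097 = 31.234, 322×0.079 = 25.438, 322×0.067 = 21.574, 322×0.058 = 18.676, 322×0.051 = 16.422, 322×0.046 = 14.812.
1: (105 − 96.922)²/96.922 = 65.254084/96.922 = 0.673
2: (51 − 56.672)²/56.672 = 32.171584/56.672 = 0.568
3: (38 − 40.25)²/40.25 = 5.0625/40.25 = 0.126
4: (29 − 31.234)²/31.234 = 4.990756/31.234 = 0.160
5: (29 − 25.438)²/25.438 = 12.687844/25.438 = 0.499
6: (28 − 21.574)²/21.574 = 41.293476/21.574 = 1.914
7: (13 − 18.676)²/18.676 = 32.216976/18.676 = 1.725
8: (14 − 16.422)²/16.422 = 5.866084/16.422 = 0.357
9: (15 − 14.812)²/14.812 = 0.035344/14.812 = 0.002
Sum = 6.02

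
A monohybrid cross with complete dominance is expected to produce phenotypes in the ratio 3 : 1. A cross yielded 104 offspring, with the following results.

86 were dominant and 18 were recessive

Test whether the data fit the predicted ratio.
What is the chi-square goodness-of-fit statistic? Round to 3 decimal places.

3.282

Ratio total = 4. Expected counts: 104×3/4 = 78, 104×1/4 = 26.
cat            O        E   (O−E)²/E
dominant      86       78     0.8205
recessive     18       26     2.4615
Sum = 3.282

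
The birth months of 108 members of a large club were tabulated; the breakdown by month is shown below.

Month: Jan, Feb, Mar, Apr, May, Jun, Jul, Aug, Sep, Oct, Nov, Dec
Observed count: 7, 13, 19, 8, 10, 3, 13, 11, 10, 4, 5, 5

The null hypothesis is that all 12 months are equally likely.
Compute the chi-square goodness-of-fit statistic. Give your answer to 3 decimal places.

26.222

Expected count for each of the 12 categories: 108/12 = 9.
Jan: (7 − 9)²/9 = 4/9 = 0.4444
Feb: (13 − 9)²/9 = 16/9 = 1.7778
Mar: (19 − 9)²/9 = 100/9 = 11.1111
Apr: (8 − 9)²/9 = 1/9 = 0.1111
May: (10 − 9)²/9 = 1/9 = 0.1111
Jun: (3 − 9)²/9 = 36/9 = 4.0000
Jul: (13 − 9)²/9 = 16/9 = 1.7778
Aug: (11 − 9)²/9 = 4/9 = 0.4444
Sep: (10 − 9)²/9 = 1/9 = 0.1111
Oct: (4 − 9)²/9 = 25/9 = 2.7778
Nov: (5 − 9)²/9 = 16/9 = 1.7778
Dec: (5 − 9)²/9 = 16/9 = 1.7778
Sum = 26.222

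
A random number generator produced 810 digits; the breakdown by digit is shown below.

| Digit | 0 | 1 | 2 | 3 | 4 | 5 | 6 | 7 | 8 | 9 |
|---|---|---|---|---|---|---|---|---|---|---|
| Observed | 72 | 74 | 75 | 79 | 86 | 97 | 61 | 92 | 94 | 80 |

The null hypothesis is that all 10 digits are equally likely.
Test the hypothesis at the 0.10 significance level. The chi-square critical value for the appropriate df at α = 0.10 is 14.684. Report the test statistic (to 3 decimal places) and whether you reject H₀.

Under H₀ each category has probability 1/10, so each expected count is 810/10 = 81.
0: (72 − 81)²/81 = 81/81 = 1.0000
1: (74 − 81)²/81 = 49/81 = 0.6049
2: (75 − 81)²/81 = 36/81 = 0.4444
3: (79 − 81)²/81 = 4/81 = 0.0494
4: (86 − 81)²/81 = 25/81 = 0.3086
5: (97 − 81)²/81 = 256/81 = 3.1605
6: (61 − 81)²/81 = 400/81 = 4.9383
7: (92 − 81)²/81 = 121/81 = 1.4938
8: (94 − 81)²/81 = 169/81 = 2.0864
9: (80 − 81)²/81 = 1/81 = 0.0123
Sum = 14.099
df = 9. Since 14.099 < 14.684, we do not reject H₀.

14.099; do not reject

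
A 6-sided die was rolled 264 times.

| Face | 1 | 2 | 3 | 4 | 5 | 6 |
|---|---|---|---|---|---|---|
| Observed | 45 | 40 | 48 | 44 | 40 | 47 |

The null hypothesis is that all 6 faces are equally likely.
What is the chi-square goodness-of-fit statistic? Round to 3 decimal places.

Expected count for each of the 6 categories: 264/6 = 44.
χ² = (45−44)²/44 + (40−44)²/44 + (48−44)²/44 + (44−44)²/44 + (40−44)²/44 + (47−44)²/44
   = 0.0227 + 0.3636 + 0.3636 + 0.0000 + 0.3636 + 0.2045
Sum = 1.318

1.318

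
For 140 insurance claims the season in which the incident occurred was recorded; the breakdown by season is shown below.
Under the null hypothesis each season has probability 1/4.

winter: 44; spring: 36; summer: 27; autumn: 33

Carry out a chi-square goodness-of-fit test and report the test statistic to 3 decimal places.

Under H₀ each category has probability 1/4, so each expected count is 140/4 = 35.
χ² = (44−35)²/35 + (36−35)²/35 + (27−35)²/35 + (33−35)²/35
   = 2.3143 + 0.0286 + 1.8286 + 0.1143
Sum = 4.286

4.286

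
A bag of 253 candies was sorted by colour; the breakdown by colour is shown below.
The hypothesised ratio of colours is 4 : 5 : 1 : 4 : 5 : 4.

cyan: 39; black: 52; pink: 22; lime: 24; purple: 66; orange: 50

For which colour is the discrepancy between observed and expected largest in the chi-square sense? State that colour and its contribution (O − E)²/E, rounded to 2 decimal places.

pink, 11.00

Ratio total = 23. Expected counts: 253×4/23 = 44, 253×5/23 = 55, 253×1/23 = 11, 253×4/23 = 44, 253×5/23 = 55, 253×4/23 = 44.
χ² = (39−44)²/44 + (52−55)²/55 + (22−11)²/11 + (24−44)²/44 + (66−55)²/55 + (50−44)²/44
   = 0.568 + 0.164 + 11.000 + 9.091 + 2.200 + 0.818
The largest term is for pink: 11.00.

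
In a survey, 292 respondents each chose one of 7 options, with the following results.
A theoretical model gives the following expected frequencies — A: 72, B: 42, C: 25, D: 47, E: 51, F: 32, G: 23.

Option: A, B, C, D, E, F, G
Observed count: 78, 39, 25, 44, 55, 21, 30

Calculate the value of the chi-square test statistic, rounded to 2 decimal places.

A: (78 − 72)²/72 = 36/72 = 0.500
B: (39 − 42)²/42 = 9/42 = 0.214
C: (25 − 25)²/25 = 0/25 = 0.000
D: (44 − 47)²/47 = 9/47 = 0.191
E: (55 − 51)²/51 = 16/51 = 0.314
F: (21 − 32)²/32 = 121/32 = 3.781
G: (30 − 23)²/23 = 49/23 = 2.130
Sum = 7.13

7.13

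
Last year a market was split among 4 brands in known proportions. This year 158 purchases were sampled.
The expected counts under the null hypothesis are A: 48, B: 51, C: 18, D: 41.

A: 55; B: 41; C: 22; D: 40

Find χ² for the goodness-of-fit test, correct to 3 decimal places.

3.895

χ² = (55−48)²/48 + (41−51)²/51 + (22−18)²/18 + (40−41)²/41
   = 1.0208 + 1.9608 + 0.8889 + 0.0244
Sum = 3.895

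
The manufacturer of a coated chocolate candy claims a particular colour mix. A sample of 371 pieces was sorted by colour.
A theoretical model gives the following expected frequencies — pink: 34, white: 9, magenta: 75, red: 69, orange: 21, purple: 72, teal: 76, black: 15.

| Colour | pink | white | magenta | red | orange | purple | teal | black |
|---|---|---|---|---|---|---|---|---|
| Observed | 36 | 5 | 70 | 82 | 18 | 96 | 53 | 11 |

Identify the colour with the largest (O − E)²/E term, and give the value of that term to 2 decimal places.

purple, 8.00

cat          O        E   (O−E)²/E
pink        36       34      0.118
white        5        9      1.778
magenta     70       75      0.333
red         82       69      2.449
orange      18       21      0.429
purple      96       72      8.000
teal        53       76      6.961
black       11       15      1.067
The largest term is for purple: 8.00.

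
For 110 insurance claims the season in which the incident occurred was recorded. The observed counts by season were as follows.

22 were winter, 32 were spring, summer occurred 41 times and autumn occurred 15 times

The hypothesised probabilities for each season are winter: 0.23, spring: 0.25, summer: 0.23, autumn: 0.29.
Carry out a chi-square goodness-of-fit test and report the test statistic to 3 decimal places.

Expected counts E_i = n·p_i: 110×0.23 = 25.3, 110×0.25 = 27.5, 110×0.23 = 25.3, 110×0.29 = 31.9.
cat         O        E   (O−E)²/E
winter     22     25.3     0.4304
spring     32     27.5     0.7364
summer     41     25.3     9.7427
autumn     15     31.9     8.9533
Sum = 19.863

19.863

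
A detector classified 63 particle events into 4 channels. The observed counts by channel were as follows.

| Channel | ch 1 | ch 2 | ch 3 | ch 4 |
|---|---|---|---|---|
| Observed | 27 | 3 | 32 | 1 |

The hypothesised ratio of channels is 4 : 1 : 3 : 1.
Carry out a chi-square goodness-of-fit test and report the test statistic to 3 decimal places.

Ratio total = 9. Expected counts: 63×4/9 = 28, 63×1/9 = 7, 63×3/9 = 21, 63×1/9 = 7.
χ² = (27−28)²/28 + (3−7)²/7 + (32−21)²/21 + (1−7)²/7
   = 0.0357 + 2.2857 + 5.7619 + 5.1429
Sum = 13.226

13.226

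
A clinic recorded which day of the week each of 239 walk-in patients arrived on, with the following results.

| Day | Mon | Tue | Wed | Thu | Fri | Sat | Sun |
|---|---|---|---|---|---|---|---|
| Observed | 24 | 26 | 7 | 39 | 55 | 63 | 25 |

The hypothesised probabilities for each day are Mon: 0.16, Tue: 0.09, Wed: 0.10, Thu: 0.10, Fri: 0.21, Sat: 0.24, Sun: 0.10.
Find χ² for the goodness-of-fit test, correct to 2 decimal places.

Expected counts E_i = n·p_i: 239×0.16 = 38.24, 239×0.09 = 21.51, 239×0.10 = 23.9, 239×0.10 = 23.9, 239×0.21 = 50.19, 239×0.24 = 57.36, 239×0.10 = 23.9.
χ² = (24−38.24)²/38.24 + (26−21.51)²/21.51 + (7−23.9)²/23.9 + (39−23.9)²/23.9 + (55−50.19)²/50.19 + (63−57.36)²/57.36 + (25−23.9)²/23.9
   = 5.303 + 0.937 + 11.950 + 9.540 + 0.461 + 0.555 + 0.051
Sum = 28.80

28.80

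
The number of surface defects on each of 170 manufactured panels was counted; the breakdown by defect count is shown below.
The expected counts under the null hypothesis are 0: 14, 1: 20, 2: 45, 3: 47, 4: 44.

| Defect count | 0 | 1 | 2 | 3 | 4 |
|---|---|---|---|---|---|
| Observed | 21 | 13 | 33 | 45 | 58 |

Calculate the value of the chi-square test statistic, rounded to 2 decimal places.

χ² = (21−14)²/14 + (13−20)²/20 + (33−45)²/45 + (45−47)²/47 + (58−44)²/44
   = 3.500 + 2.450 + 3.200 + 0.085 + 4.455
Sum = 13.69

13.69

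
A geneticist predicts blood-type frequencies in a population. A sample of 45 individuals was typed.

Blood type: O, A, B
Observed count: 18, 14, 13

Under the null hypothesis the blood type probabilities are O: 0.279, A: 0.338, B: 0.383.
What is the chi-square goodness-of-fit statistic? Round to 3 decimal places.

Expected counts E_i = n·p_i: 45×0.279 = 12.555, 45×0.338 = 15.21, 45×0.383 = 17.235.
O: (18 − 12.555)²/12.555 = 29.648025/12.555 = 2.3615
A: (14 − 15.21)²/15.21 = 1.4641/15.21 = 0.0963
B: (13 − 17.235)²/17.235 = 17.935225/17.235 = 1.0406
Sum = 3.498

3.498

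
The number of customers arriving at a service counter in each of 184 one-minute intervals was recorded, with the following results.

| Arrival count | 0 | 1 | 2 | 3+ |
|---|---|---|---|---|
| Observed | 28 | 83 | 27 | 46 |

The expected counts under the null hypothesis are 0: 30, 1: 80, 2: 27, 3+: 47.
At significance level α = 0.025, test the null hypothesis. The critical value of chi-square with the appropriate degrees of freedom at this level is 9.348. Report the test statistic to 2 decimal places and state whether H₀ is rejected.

0.27; do not reject

0: (28 − 30)²/30 = 4/30 = 0.133
1: (83 − 80)²/80 = 9/80 = 0.113
2: (27 − 27)²/27 = 0/27 = 0.000
3+: (46 − 47)²/47 = 1/47 = 0.021
Sum = 0.27
df = 3. Since 0.27 < 9.348, we do not reject H₀.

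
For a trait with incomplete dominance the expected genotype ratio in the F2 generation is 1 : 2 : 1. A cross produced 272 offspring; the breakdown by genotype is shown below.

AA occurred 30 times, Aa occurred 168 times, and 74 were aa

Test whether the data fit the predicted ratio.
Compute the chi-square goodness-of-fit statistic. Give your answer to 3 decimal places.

29.294

Ratio total = 4. Expected counts: 272×1/4 = 68, 272×2/4 = 136, 272×1/4 = 68.
cat         O        E   (O−E)²/E
AA         30       68    21.2353
Aa        168      136     7.5294
aa         74       68     0.5294
Sum = 29.294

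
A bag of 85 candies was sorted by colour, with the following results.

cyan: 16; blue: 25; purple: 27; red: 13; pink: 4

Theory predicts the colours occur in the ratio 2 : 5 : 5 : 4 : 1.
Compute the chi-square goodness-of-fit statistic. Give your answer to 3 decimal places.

Ratio total = 17. Expected counts: 85×2/17 = 10, 85×5/17 = 25, 85×5/17 = 25, 85×4/17 = 20, 85×1/17 = 5.
χ² = (16−10)²/10 + (25−25)²/25 + (27−25)²/25 + (13−20)²/20 + (4−5)²/5
   = 3.6000 + 0.0000 + 0.1600 + 2.4500 + 0.2000
Sum = 6.410

6.410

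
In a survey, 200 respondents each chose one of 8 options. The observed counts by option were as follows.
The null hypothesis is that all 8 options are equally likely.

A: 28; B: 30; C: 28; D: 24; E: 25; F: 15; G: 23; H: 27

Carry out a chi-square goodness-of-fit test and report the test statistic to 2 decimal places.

Expected count for each of the 8 categories: 200/8 = 25.
cat         O        E   (O−E)²/E
A          28       25      0.360
B          30       25      1.000
C          28       25      0.360
D          24       25      0.040
E          25       25      0.000
F          15       25      4.000
G          23       25      0.160
H          27       25      0.160
Sum = 6.08

6.08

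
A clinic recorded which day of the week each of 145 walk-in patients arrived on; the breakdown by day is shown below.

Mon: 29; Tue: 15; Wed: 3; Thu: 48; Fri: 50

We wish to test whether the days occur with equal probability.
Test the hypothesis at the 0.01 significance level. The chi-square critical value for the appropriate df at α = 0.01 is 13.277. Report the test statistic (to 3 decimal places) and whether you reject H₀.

57.724; reject

Under H₀ each category has probability 1/5, so each expected count is 145/5 = 29.
cat         O        E   (O−E)²/E
Mon        29       29     0.0000
Tue        15       29     6.7586
Wed         3       29    23.3103
Thu        48       29    12.4483
Fri        50       29    15.2069
Sum = 57.724
df = 4. Since 57.724 > 13.277, we reject H₀.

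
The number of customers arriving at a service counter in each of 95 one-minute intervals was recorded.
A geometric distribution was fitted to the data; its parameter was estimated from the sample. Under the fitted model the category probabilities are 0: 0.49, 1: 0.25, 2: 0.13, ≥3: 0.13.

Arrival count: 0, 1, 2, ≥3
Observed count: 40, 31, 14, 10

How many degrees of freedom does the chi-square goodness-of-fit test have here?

There are k = 4 categories and 1 parameter estimated from the data, so df = 4 − 1 − 1 = 2.

2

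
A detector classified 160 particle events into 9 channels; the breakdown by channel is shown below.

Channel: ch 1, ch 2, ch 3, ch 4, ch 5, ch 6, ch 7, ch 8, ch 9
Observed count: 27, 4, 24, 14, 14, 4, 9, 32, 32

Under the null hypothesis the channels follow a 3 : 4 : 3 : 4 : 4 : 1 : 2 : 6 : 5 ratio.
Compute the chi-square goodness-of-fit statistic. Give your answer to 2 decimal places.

Ratio total = 32. Expected counts: 160×3/32 = 15, 160×4/32 = 20, 160×3/32 = 15, 160×4/32 = 20, 160×4/32 = 20, 160×1/32 = 5, 160×2/32 = 10, 160×6/32 = 30, 160×5/32 = 25.
ch 1: (27 − 15)²/15 = 144/15 = 9.600
ch 2: (4 − 20)²/20 = 256/20 = 12.800
ch 3: (24 − 15)²/15 = 81/15 = 5.400
ch 4: (14 − 20)²/20 = 36/20 = 1.800
ch 5: (14 − 20)²/20 = 36/20 = 1.800
ch 6: (4 − 5)²/5 = 1/5 = 0.200
ch 7: (9 − 10)²/10 = 1/10 = 0.100
ch 8: (32 − 30)²/30 = 4/30 = 0.133
ch 9: (32 − 25)²/25 = 49/25 = 1.960
Sum = 33.79

33.79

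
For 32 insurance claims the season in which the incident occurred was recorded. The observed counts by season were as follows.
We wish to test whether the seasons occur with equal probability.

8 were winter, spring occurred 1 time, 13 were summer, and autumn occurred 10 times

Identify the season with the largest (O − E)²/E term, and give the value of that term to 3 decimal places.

Expected count for each of the 4 categories: 32/4 = 8.
cat         O        E   (O−E)²/E
winter      8        8     0.0000
spring      1        8     6.1250
summer     13        8     3.1250
autumn     10        8     0.5000
The largest term is for spring: 6.125.

spring, 6.125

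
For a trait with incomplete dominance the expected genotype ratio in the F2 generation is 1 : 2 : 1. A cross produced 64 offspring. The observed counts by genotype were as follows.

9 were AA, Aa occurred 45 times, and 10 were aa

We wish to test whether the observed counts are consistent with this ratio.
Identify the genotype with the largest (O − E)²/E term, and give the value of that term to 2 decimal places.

Aa, 5.28

Ratio total = 4. Expected counts: 64×1/4 = 16, 64×2/4 = 32, 64×1/4 = 16.
cat         O        E   (O−E)²/E
AA          9       16      3.063
Aa         45       32      5.281
aa         10       16      2.250
The largest term is for Aa: 5.28.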